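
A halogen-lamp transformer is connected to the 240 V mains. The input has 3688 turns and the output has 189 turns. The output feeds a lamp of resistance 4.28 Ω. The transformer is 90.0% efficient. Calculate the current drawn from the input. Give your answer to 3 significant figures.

I_in ≈ 0.164 A

V_out = 240 × 189/3688 = 12.299 V.
I_out = V_out/R = 12.299/4.28 = 2.8737 A.
P_out = V_out I_out = 12.299 × 2.8737 = 35.344 W.
P_in = P_out/η = 35.344/0.900 = 39.272 W.
I_in = P_in/V_in = 39.272/240 = 0.164 A.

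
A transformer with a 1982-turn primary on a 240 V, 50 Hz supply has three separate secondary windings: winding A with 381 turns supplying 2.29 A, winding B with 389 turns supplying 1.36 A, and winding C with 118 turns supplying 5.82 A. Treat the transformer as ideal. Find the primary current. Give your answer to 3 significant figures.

V_A = 240 × 381/1982 = 46.135 V; V_B = 240 × 389/1982 = 47.104 V; V_C = 240 × 118/1982 = 14.289 V.
P_out = V_A I_A + V_B I_B + V_C I_C = 46.135×2.29 + 47.104×1.36 + 14.289×5.82 = 105.65 + 64.061 + 83.160 = 252.87 W.
Ideal ⇒ P_in = P_out, so I_p = P_out/V_p = 252.87/240 = 1.05 A.

I_p ≈ 1.05 A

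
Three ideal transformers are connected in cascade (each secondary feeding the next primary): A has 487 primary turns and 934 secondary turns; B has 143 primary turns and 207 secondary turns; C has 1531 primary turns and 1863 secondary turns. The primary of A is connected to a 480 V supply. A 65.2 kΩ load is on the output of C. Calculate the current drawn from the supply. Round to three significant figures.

I_supply ≈ 0.0840 A

Secondary of A: V = 480.00 × 934/487 = 920.57 V.
Secondary of B: V = 920.57 × 207/143 = 1332.6 V.
Secondary of C: V = 1332.6 × 1863/1531 = 1621.6 V.
I_load = 1621.6/65200 = 0.024870 A, so P_out = 1621.6 × 0.024870 = 40.329 W.
All ideal ⇒ P_in = P_out, so I_supply = 40.329/480 = 0.0840 A.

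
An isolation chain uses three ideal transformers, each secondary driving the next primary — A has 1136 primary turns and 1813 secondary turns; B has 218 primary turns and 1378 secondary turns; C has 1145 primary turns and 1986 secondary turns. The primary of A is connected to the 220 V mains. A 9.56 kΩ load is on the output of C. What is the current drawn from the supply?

I_supply ≈ 7.05 A

After A: V = 220.00 × 1813/1136 = 351.11 V.
After B: V = 351.11 × 1378/218 = 2219.4 V.
After C: V = 2219.4 × 1986/1145 = 3849.5 V.
I_load = 3849.5/9560 = 0.40267 A, so P_out = 3849.5 × 0.40267 = 1550.1 W.
All ideal ⇒ P_in = P_out, so I_supply = 1550.1/220 = 7.05 A.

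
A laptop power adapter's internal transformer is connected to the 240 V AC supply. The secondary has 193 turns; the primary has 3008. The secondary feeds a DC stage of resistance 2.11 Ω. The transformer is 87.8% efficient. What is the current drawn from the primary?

I_p ≈ 0.533 A

V_s = 240 × 193/3008 = 15.399 V.
I_s = V_s/R = 15.399/2.11 = 7.2981 A.
P_out = V_s I_s = 15.399 × 7.2981 = 112.38 W.
P_in = P_out/η = 112.38/0.878 = 128.00 W.
I_p = P_in/V_p = 128.00/240 = 0.533 A.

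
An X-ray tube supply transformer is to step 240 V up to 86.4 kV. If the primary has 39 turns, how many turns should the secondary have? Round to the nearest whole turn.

N_s = 14040 turns

N_s/N_p = V_s/V_p, so N_s = 39 × 86400/240 = 14040.0 ≈ 14040 turns.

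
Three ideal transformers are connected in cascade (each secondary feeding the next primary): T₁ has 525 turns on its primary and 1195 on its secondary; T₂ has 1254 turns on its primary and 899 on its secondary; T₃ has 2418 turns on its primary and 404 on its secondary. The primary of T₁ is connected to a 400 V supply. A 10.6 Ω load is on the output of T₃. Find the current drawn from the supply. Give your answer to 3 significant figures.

Secondary of T₁: V = 400.00 × 1195/525 = 910.48 V.
Secondary of T₂: V = 910.48 × 899/1254 = 652.73 V.
Secondary of T₃: V = 652.73 × 404/2418 = 109.06 V.
I_load = 109.06/10.6 = 10.288 A, so P_out = 109.06 × 10.288 = 1122.0 W.
All ideal ⇒ P_in = P_out, so I_supply = 1122.0/400 = 2.81 A.

I_supply ≈ 2.81 A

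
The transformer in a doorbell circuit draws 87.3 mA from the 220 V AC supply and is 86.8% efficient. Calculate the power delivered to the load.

P_out ≈ 16.7 W

P_in = V_p I_p = 220 × 0.0873 = 19.206 W.
P_out = η P_in = 0.868 × 19.206 = 16.7 W.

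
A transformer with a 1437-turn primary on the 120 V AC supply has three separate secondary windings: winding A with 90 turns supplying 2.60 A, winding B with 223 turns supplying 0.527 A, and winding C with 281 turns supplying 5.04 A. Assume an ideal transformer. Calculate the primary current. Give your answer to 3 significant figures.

I_p ≈ 1.23 A

V_A = 120 × 90/1437 = 7.5157 V; V_B = 120 × 223/1437 = 18.622 V; V_C = 120 × 281/1437 = 23.466 V.
P_out = V_A I_A + V_B I_B + V_C I_C = 7.5157×2.60 + 18.622×0.527 + 23.466×5.04 = 19.541 + 9.8139 + 118.27 = 147.62 W.
Ideal ⇒ P_in = P_out, so I_p = P_out/V_p = 147.62/120 = 1.23 A.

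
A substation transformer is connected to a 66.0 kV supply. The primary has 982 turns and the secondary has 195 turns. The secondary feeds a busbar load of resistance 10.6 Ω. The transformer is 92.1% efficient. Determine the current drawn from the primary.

V_s = 66000 × 195/982 = 13106 V.
I_s = V_s/R = 13106/10.6 = 1236.4 A.
P_out = V_s I_s = 13106 × 1236.4 = 1.6204×10^7 W.
P_in = P_out/η = 1.6204×10^7/0.921 = 1.7594×10^7 W.
I_p = P_in/V_p = 1.7594×10^7/66000 = 267 A.

I_p ≈ 267 A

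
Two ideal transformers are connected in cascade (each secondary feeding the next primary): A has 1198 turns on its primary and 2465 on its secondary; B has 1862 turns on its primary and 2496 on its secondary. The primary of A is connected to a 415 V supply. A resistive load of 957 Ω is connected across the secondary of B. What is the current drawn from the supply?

I_supply ≈ 3.30 A

After A: V = 415.00 × 2465/1198 = 853.90 V.
After B: V = 853.90 × 2496/1862 = 1144.7 V.
I_load = 1144.7/957 = 1.1961 A, so P_out = 1144.7 × 1.1961 = 1369.1 W.
All ideal ⇒ P_in = P_out, so I_supply = 1369.1/415 = 3.30 A.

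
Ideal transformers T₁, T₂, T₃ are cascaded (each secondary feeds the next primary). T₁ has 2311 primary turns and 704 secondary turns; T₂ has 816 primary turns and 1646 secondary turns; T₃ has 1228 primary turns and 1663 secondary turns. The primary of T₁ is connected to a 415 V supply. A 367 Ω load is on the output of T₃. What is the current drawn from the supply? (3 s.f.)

Secondary of T₁: V = 415.00 × 704/2311 = 126.42 V.
Secondary of T₂: V = 126.42 × 1646/816 = 255.01 V.
Secondary of T₃: V = 255.01 × 1663/1228 = 345.35 V.
I_load = 345.35/367 = 0.94100 A, so P_out = 345.35 × 0.94100 = 324.97 W.
All ideal ⇒ P_in = P_out, so I_supply = 324.97/415 = 0.783 A.

I_supply ≈ 0.783 A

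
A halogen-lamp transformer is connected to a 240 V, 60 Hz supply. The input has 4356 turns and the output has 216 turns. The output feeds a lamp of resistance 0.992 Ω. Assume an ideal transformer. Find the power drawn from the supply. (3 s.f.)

V_out = V_in × N_out/N_in = 240 × 216/4356 = 11.901 V.
I_out = V_out/R = 11.901/0.992 = 11.997 A.
I_in = I_out × N_out/N_in = 11.997 × 216/4356 = 0.59488 A.
P = V_in I_in = 240 × 0.59488 = 143 W.

P ≈ 143 W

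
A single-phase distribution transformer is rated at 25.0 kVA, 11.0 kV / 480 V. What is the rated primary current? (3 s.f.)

I_p ≈ 2.27 A

I_p = S/V_p = 25000/11000 = 2.27 A.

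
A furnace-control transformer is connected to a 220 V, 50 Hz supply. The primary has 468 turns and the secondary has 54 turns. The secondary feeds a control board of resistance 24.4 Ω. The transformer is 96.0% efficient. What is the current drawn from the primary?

V_s = 220 × 54/468 = 25.385 V.
I_s = V_s/R = 25.385/24.4 = 1.0404 A.
P_out = V_s I_s = 25.385 × 1.0404 = 26.409 W.
P_in = P_out/η = 26.409/0.960 = 27.509 W.
I_p = P_in/V_p = 27.509/220 = 0.125 A.

I_p ≈ 0.125 A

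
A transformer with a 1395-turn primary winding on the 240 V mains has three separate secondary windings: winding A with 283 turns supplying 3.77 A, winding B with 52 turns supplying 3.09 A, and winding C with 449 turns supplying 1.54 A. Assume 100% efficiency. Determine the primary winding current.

I_p ≈ 1.38 A

V_A = 240 × 283/1395 = 48.688 V; V_B = 240 × 52/1395 = 8.9462 V; V_C = 240 × 449/1395 = 77.247 V.
P_out = V_A I_A + V_B I_B + V_C I_C = 48.688×3.77 + 8.9462×3.09 + 77.247×1.54 = 183.55 + 27.644 + 118.96 = 330.16 W.
Ideal ⇒ P_in = P_out, so I_p = P_out/V_p = 330.16/240 = 1.38 A.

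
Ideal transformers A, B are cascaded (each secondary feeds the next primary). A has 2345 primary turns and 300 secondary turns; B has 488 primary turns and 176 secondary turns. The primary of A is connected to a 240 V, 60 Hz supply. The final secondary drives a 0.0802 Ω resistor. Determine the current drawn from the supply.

Secondary of A: V = 240.00 × 300/2345 = 30.704 V.
Secondary of B: V = 30.704 × 176/488 = 11.073 V.
I_load = 11.073/0.0802 = 138.07 A, so P_out = 11.073 × 138.07 = 1528.9 W.
All ideal ⇒ P_in = P_out, so I_supply = 1528.9/240 = 6.37 A.

I_supply ≈ 6.37 A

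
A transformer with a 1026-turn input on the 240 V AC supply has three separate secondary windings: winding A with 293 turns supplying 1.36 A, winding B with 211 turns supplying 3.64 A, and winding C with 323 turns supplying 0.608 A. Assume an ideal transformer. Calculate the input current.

I_in ≈ 1.33 A

V_A = 240 × 293/1026 = 68.538 V; V_B = 240 × 211/1026 = 49.357 V; V_C = 240 × 323/1026 = 75.556 V.
P_out = V_A I_A + V_B I_B + V_C I_C = 68.538×1.36 + 49.357×3.64 + 75.556×0.608 = 93.212 + 179.66 + 45.938 = 318.81 W.
Ideal ⇒ P_in = P_out, so I_in = P_out/V_in = 318.81/240 = 1.33 A.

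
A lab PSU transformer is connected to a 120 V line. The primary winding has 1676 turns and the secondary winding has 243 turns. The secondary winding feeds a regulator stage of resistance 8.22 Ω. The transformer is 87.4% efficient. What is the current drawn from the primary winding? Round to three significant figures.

I_p ≈ 0.351 A

V_s = 120 × 243/1676 = 17.399 V.
I_s = V_s/R = 17.399/8.22 = 2.1166 A.
P_out = V_s I_s = 17.399 × 2.1166 = 36.826 W.
P_in = P_out/η = 36.826/0.874 = 42.135 W.
I_p = P_in/V_p = 42.135/120 = 0.351 A.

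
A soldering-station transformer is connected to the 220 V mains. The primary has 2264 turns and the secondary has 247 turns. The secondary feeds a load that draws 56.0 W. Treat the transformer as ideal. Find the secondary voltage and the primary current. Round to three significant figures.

V_s = V_p × N_s/N_p = 220 × 247/2264 = 24.002 V.
I_s = P/V_s = 56.0/24.002 = 2.3332 A.
I_p = I_s × N_s/N_p = 2.3332 × 247/2264 = 0.255 A.

V_s ≈ 24.0 V, I_p ≈ 0.255 A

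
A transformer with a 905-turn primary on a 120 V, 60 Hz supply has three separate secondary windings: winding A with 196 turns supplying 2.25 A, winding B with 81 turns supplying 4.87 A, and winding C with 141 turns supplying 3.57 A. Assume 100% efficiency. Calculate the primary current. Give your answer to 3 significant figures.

I_p ≈ 1.48 A

V_A = 120 × 196/905 = 25.989 V; V_B = 120 × 81/905 = 10.740 V; V_C = 120 × 141/905 = 18.696 V.
P_out = V_A I_A + V_B I_B + V_C I_C = 25.989×2.25 + 10.740×4.87 + 18.696×3.57 = 58.475 + 52.305 + 66.745 = 177.53 W.
Ideal ⇒ P_in = P_out, so I_p = P_out/V_p = 177.53/120 = 1.48 A.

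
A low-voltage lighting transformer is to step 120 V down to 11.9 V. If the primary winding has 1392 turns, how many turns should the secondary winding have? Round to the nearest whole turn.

N_s = 138 turns

N_s/N_p = V_s/V_p, so N_s = 1392 × 11.9/120 = 138.0 ≈ 138 turns.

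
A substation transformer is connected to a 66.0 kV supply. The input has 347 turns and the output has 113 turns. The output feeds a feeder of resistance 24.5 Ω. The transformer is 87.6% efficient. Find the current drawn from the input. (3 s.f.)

V_out = 66000 × 113/347 = 21493 V.
I_out = V_out/R = 21493/24.5 = 877.26 A.
P_out = V_out I_out = 21493 × 877.26 = 1.8855×10^7 W.
P_in = P_out/η = 1.8855×10^7/0.876 = 2.1524×10^7 W.
I_in = P_in/V_in = 2.1524×10^7/66000 = 326 A.

I_in ≈ 326 A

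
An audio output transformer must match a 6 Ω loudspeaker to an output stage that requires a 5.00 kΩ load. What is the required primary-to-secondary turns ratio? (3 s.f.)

Z_p/Z_s = (N_p/N_s)², so N_p/N_s = √(5000/6) = √833 = 28.9.

N_p/N_s ≈ 28.9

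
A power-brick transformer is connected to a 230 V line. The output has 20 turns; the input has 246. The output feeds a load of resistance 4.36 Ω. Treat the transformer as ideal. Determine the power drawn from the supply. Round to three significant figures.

V_out = V_in × N_out/N_in = 230 × 20/246 = 18.699 V.
I_out = V_out/R = 18.699/4.36 = 4.2888 A.
I_in = I_out × N_out/N_in = 4.2888 × 20/246 = 0.34868 A.
P = V_in I_in = 230 × 0.34868 = 80.2 W.

P ≈ 80.2 W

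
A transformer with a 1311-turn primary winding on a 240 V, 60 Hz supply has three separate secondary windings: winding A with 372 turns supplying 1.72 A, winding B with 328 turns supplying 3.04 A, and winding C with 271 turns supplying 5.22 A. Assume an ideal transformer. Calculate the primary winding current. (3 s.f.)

V_A = 240 × 372/1311 = 68.101 V; V_B = 240 × 328/1311 = 60.046 V; V_C = 240 × 271/1311 = 49.611 V.
P_out = V_A I_A + V_B I_B + V_C I_C = 68.101×1.72 + 60.046×3.04 + 49.611×5.22 = 117.13 + 182.54 + 258.97 = 558.64 W.
Ideal ⇒ P_in = P_out, so I_p = P_out/V_p = 558.64/240 = 2.33 A.

I_p ≈ 2.33 A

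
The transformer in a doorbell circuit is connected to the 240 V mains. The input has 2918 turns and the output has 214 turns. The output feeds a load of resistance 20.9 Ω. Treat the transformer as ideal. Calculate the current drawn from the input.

I_in ≈ 0.0618 A

V_out = V_in × N_out/N_in = 240 × 214/2918 = 17.601 V.
I_out = V_out/R = 17.601/20.9 = 0.84216 A.
For an ideal transformer I_in N_in = I_out N_out, so I_in = 0.84216 × 214/2918 = 0.0618 A.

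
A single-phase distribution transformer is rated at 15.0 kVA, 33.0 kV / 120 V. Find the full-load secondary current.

I_s ≈ 125 A

I_s = S/V_s = 15000/120 = 125 A.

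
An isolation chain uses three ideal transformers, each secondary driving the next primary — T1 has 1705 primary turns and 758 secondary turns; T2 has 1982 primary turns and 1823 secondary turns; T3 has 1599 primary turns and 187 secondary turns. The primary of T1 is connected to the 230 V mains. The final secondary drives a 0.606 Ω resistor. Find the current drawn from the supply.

Secondary of T1: V = 230.00 × 758/1705 = 102.25 V.
Secondary of T2: V = 102.25 × 1823/1982 = 94.049 V.
Secondary of T3: V = 94.049 × 187/1599 = 10.999 V.
I_load = 10.999/0.606 = 18.150 A, so P_out = 10.999 × 18.150 = 199.63 W.
All ideal ⇒ P_in = P_out, so I_supply = 199.63/230 = 0.868 A.

I_supply ≈ 0.868 A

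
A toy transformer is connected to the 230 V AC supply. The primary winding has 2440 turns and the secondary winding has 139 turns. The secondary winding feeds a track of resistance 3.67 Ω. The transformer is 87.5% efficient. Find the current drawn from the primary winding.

V_s = 230 × 139/2440 = 13.102 V.
I_s = V_s/R = 13.102/3.67 = 3.5702 A.
P_out = V_s I_s = 13.102 × 3.5702 = 46.778 W.
P_in = P_out/η = 46.778/0.875 = 53.460 W.
I_p = P_in/V_p = 53.460/230 = 0.232 A.

I_p ≈ 0.232 A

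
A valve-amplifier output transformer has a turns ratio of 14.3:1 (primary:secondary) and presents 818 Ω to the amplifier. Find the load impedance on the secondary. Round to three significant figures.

Z_s = Z_p/(N_p/N_s)² = 818/14.3² = 4.00 Ω.

Z_s ≈ 4.00 Ω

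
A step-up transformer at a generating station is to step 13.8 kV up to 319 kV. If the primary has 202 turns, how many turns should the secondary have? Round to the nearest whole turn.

N_s/N_p = V_s/V_p, so N_s = 202 × 319000/13800 = 4669.4 ≈ 4669 turns.

N_s = 4669 turns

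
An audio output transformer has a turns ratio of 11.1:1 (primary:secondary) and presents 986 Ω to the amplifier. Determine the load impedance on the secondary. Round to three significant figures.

Z_s ≈ 8.00 Ω

Z_s = Z_p/(N_p/N_s)² = 986/11.1² = 8.00 Ω.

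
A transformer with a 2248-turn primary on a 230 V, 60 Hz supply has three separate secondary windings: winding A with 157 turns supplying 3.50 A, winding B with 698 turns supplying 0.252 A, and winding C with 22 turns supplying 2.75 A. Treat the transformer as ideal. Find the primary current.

I_p ≈ 0.350 A

V_A = 230 × 157/2248 = 16.063 V; V_B = 230 × 698/2248 = 71.415 V; V_C = 230 × 22/2248 = 2.2509 V.
P_out = V_A I_A + V_B I_B + V_C I_C = 16.063×3.50 + 71.415×0.252 + 2.2509×2.75 = 56.221 + 17.996 + 6.1899 = 80.408 W.
Ideal ⇒ P_in = P_out, so I_p = P_out/V_p = 80.408/230 = 0.350 A.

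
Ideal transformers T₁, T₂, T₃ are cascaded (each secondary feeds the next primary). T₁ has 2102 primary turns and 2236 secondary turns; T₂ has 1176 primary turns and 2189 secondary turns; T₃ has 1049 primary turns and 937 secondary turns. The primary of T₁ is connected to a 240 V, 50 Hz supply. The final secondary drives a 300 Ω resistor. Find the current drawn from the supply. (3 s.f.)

After T₁: V = 240.00 × 2236/2102 = 255.30 V.
After T₂: V = 255.30 × 2189/1176 = 475.21 V.
After T₃: V = 475.21 × 937/1049 = 424.48 V.
I_load = 424.48/300 = 1.4149 A, so P_out = 424.48 × 1.4149 = 600.60 W.
All ideal ⇒ P_in = P_out, so I_supply = 600.60/240 = 2.50 A.

I_supply ≈ 2.50 A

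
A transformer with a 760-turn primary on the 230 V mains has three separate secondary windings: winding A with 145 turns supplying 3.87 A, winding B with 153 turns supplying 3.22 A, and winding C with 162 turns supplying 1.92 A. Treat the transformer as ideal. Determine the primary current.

I_p ≈ 1.80 A

V_A = 230 × 145/760 = 43.882 V; V_B = 230 × 153/760 = 46.303 V; V_C = 230 × 162/760 = 49.026 V.
P_out = V_A I_A + V_B I_B + V_C I_C = 43.882×3.87 + 46.303×3.22 + 49.026×1.92 = 169.82 + 149.09 + 94.131 = 413.05 W.
Ideal ⇒ P_in = P_out, so I_p = P_out/V_p = 413.05/230 = 1.80 A.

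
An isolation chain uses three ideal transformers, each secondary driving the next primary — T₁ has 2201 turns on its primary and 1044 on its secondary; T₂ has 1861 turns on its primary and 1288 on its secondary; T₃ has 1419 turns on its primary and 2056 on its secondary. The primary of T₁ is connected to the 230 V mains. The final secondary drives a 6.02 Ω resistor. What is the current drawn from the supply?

I_supply ≈ 8.64 A

Secondary of T₁: V = 230.00 × 1044/2201 = 109.10 V.
Secondary of T₂: V = 109.10 × 1288/1861 = 75.505 V.
Secondary of T₃: V = 75.505 × 2056/1419 = 109.40 V.
I_load = 109.40/6.02 = 18.173 A, so P_out = 109.40 × 18.173 = 1988.1 W.
All ideal ⇒ P_in = P_out, so I_supply = 1988.1/230 = 8.64 A.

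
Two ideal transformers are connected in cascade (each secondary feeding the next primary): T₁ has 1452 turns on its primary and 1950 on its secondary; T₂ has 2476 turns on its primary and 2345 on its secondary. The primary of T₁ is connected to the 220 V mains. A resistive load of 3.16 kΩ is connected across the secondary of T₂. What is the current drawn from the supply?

I_supply ≈ 0.113 A

Secondary of T₁: V = 220.00 × 1950/1452 = 295.45 V.
Secondary of T₂: V = 295.45 × 2345/2476 = 279.82 V.
I_load = 279.82/3160 = 0.088551 A, so P_out = 279.82 × 0.088551 = 24.779 W.
All ideal ⇒ P_in = P_out, so I_supply = 24.779/220 = 0.113 A.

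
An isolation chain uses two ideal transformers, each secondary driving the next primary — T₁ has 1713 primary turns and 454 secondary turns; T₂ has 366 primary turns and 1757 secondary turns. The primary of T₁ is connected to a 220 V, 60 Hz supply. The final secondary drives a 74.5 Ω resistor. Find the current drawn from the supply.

I_supply ≈ 4.78 A

After T₁: V = 220.00 × 454/1713 = 58.307 V.
After T₂: V = 58.307 × 1757/366 = 279.91 V.
I_load = 279.91/74.5 = 3.7571 A, so P_out = 279.91 × 3.7571 = 1051.6 W.
All ideal ⇒ P_in = P_out, so I_supply = 1051.6/220 = 4.78 A.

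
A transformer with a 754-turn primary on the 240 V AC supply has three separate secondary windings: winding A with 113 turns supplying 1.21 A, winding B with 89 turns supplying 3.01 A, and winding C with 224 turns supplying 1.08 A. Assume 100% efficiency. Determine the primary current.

V_A = 240 × 113/754 = 35.968 V; V_B = 240 × 89/754 = 28.329 V; V_C = 240 × 224/754 = 71.300 V.
P_out = V_A I_A + V_B I_B + V_C I_C = 35.968×1.21 + 28.329×3.01 + 71.300×1.08 = 43.521 + 85.270 + 77.004 = 205.80 W.
Ideal ⇒ P_in = P_out, so I_p = P_out/V_p = 205.80/240 = 0.857 A.

I_p ≈ 0.857 A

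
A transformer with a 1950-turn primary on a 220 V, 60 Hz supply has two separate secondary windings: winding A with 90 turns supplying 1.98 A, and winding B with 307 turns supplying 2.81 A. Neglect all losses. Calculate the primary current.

V_A = 220 × 90/1950 = 10.154 V; V_B = 220 × 307/1950 = 34.636 V.
P_out = V_A I_A + V_B I_B = 10.154×1.98 + 34.636×2.81 = 20.105 + 97.327 = 117.43 W.
Ideal ⇒ P_in = P_out, so I_p = P_out/V_p = 117.43/220 = 0.534 A.

I_p ≈ 0.534 A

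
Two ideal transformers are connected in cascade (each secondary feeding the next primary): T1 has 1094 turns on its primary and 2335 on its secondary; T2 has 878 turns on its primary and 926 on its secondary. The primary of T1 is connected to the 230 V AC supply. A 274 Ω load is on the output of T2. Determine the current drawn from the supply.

I_supply ≈ 4.25 A

Secondary of T1: V = 230.00 × 2335/1094 = 490.90 V.
Secondary of T2: V = 490.90 × 926/878 = 517.74 V.
I_load = 517.74/274 = 1.8896 A, so P_out = 517.74 × 1.8896 = 978.31 W.
All ideal ⇒ P_in = P_out, so I_supply = 978.31/230 = 4.25 A.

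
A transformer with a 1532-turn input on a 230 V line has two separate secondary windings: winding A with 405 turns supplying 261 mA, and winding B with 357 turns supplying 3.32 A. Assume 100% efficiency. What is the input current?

I_in ≈ 0.843 A

V_A = 230 × 405/1532 = 60.803 V; V_B = 230 × 357/1532 = 53.597 V.
P_out = V_A I_A + V_B I_B = 60.803×0.261 + 53.597×3.32 = 15.870 + 177.94 = 193.81 W.
Ideal ⇒ P_in = P_out, so I_in = P_out/V_in = 193.81/230 = 0.843 A.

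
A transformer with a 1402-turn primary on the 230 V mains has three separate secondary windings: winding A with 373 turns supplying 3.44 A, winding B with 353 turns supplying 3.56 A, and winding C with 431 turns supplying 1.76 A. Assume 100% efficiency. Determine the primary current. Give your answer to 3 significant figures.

I_p ≈ 2.35 A

V_A = 230 × 373/1402 = 61.191 V; V_B = 230 × 353/1402 = 57.910 V; V_C = 230 × 431/1402 = 70.706 V.
P_out = V_A I_A + V_B I_B + V_C I_C = 61.191×3.44 + 57.910×3.56 + 70.706×1.76 = 210.50 + 206.16 + 124.44 = 541.10 W.
Ideal ⇒ P_in = P_out, so I_p = P_out/V_p = 541.10/230 = 2.35 A.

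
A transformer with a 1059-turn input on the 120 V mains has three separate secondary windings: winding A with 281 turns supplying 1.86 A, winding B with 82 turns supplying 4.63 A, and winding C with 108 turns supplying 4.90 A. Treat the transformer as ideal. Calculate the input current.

V_A = 120 × 281/1059 = 31.841 V; V_B = 120 × 82/1059 = 9.2918 V; V_C = 120 × 108/1059 = 12.238 V.
P_out = V_A I_A + V_B I_B + V_C I_C = 31.841×1.86 + 9.2918×4.63 + 12.238×4.90 = 59.225 + 43.021 + 59.966 = 162.21 W.
Ideal ⇒ P_in = P_out, so I_in = P_out/V_in = 162.21/120 = 1.35 A.

I_in ≈ 1.35 A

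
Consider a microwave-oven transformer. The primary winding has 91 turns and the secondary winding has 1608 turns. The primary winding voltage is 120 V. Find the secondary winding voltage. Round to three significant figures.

V_s ≈ 2120 V

V_s/V_p = N_s/N_p, so V_s = 120 × 1608/91 = 2120 V.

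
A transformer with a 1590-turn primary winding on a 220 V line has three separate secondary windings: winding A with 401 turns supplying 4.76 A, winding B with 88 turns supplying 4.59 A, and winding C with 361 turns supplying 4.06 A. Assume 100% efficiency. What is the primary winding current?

V_A = 220 × 401/1590 = 55.484 V; V_B = 220 × 88/1590 = 12.176 V; V_C = 220 × 361/1590 = 49.950 V.
P_out = V_A I_A + V_B I_B + V_C I_C = 55.484×4.76 + 12.176×4.59 + 49.950×4.06 = 264.11 + 55.888 + 202.80 = 522.79 W.
Ideal ⇒ P_in = P_out, so I_p = P_out/V_p = 522.79/220 = 2.38 A.

I_p ≈ 2.38 A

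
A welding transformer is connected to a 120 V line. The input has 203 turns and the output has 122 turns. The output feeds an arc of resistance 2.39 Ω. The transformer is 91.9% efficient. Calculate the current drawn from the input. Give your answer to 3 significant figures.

I_in ≈ 19.7 A

V_out = 120 × 122/203 = 72.118 V.
I_out = V_out/R = 72.118/2.39 = 30.175 A.
P_out = V_out I_out = 72.118 × 30.175 = 2176.2 W.
P_in = P_out/η = 2176.2/0.919 = 2368.0 W.
I_in = P_in/V_in = 2368.0/120 = 19.7 A.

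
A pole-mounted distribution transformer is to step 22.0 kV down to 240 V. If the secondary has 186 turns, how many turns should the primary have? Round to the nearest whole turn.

N_p/N_s = V_p/V_s, so N_p = 186 × 22000/240 = 17050.0 ≈ 17050 turns.

N_p = 17050 turns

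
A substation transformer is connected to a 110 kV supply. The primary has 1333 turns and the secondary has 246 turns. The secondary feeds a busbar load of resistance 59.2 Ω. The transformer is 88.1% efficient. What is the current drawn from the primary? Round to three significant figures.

I_p ≈ 71.8 A

V_s = 110000 × 246/1333 = 20300 V.
I_s = V_s/R = 20300/59.2 = 342.91 A.
P_out = V_s I_s = 20300 × 342.91 = 6.9610×10^6 W.
P_in = P_out/η = 6.9610×10^6/0.881 = 7.9013×10^6 W.
I_p = P_in/V_p = 7.9013×10^6/110000 = 71.8 A.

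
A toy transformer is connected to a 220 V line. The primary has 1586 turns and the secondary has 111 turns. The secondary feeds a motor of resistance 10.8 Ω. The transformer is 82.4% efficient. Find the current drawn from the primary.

I_p ≈ 0.121 A

V_s = 220 × 111/1586 = 15.397 V.
I_s = V_s/R = 15.397/10.8 = 1.4257 A.
P_out = V_s I_s = 15.397 × 1.4257 = 21.951 W.
P_in = P_out/η = 21.951/0.824 = 26.640 W.
I_p = P_in/V_p = 26.640/220 = 0.121 A.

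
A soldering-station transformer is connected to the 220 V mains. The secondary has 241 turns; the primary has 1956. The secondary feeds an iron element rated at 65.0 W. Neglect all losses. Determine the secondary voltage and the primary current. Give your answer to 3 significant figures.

V_s ≈ 27.1 V, I_p ≈ 0.295 A

V_s = V_p × N_s/N_p = 220 × 241/1956 = 27.106 V.
I_s = P/V_s = 65.0/27.106 = 2.3980 A.
I_p = I_s × N_s/N_p = 2.3980 × 241/1956 = 0.295 A.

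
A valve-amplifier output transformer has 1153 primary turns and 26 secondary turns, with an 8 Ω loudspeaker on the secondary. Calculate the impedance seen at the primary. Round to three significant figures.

Z_p ≈ 15700 Ω

Z_p = (N_p/N_s)² × Z_s = (1153/26)² × 8 = 15700 Ω.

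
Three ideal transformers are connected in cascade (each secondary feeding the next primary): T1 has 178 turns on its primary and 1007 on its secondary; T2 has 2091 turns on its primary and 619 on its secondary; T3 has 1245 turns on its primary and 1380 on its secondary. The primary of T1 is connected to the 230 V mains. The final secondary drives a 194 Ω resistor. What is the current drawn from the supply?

After T1: V = 230.00 × 1007/178 = 1301.2 V.
After T2: V = 1301.2 × 619/2091 = 385.19 V.
After T3: V = 385.19 × 1380/1245 = 426.96 V.
I_load = 426.96/194 = 2.2008 A, so P_out = 426.96 × 2.2008 = 939.65 W.
All ideal ⇒ P_in = P_out, so I_supply = 939.65/230 = 4.09 A.

I_supply ≈ 4.09 A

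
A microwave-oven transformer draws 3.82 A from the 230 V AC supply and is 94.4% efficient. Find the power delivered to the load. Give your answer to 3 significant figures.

P_in = V_p I_p = 230 × 3.82 = 878.60 W.
P_out = η P_in = 0.944 × 878.60 = 829 W.

P_out ≈ 829 W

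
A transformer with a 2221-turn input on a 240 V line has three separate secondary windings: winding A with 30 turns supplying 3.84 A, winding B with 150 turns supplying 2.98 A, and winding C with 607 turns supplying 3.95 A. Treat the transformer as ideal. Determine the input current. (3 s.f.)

V_A = 240 × 30/2221 = 3.2418 V; V_B = 240 × 150/2221 = 16.209 V; V_C = 240 × 607/2221 = 65.592 V.
P_out = V_A I_A + V_B I_B + V_C I_C = 3.2418×3.84 + 16.209×2.98 + 65.592×3.95 = 12.448 + 48.303 + 259.09 = 319.84 W.
Ideal ⇒ P_in = P_out, so I_in = P_out/V_in = 319.84/240 = 1.33 A.

I_in ≈ 1.33 A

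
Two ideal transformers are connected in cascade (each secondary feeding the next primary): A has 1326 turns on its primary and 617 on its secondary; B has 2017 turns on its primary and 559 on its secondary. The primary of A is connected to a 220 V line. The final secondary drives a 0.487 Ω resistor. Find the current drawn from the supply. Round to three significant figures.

I_supply ≈ 7.51 A

Secondary of A: V = 220.00 × 617/1326 = 102.37 V.
Secondary of B: V = 102.37 × 559/2017 = 28.371 V.
I_load = 28.371/0.487 = 58.256 A, so P_out = 28.371 × 58.256 = 1652.8 W.
All ideal ⇒ P_in = P_out, so I_supply = 1652.8/220 = 7.51 A.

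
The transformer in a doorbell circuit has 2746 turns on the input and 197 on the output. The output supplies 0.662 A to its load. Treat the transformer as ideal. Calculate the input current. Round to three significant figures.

I_in ≈ 0.0475 A

For an ideal transformer I_in/I_out = N_out/N_in, so I_in = 0.662 × 197/2746 = 0.0475 A.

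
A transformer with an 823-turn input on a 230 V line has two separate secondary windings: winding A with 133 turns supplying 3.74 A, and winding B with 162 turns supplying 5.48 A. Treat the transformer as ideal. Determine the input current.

I_in ≈ 1.68 A

V_A = 230 × 133/823 = 37.169 V; V_B = 230 × 162/823 = 45.273 V.
P_out = V_A I_A + V_B I_B = 37.169×3.74 + 45.273×5.48 = 139.01 + 248.10 = 387.11 W.
Ideal ⇒ P_in = P_out, so I_in = P_out/V_in = 387.11/230 = 1.68 A.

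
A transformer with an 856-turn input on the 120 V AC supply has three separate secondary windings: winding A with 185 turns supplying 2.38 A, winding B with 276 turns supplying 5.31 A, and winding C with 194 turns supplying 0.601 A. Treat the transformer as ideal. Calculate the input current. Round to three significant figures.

V_A = 120 × 185/856 = 25.935 V; V_B = 120 × 276/856 = 38.692 V; V_C = 120 × 194/856 = 27.196 V.
P_out = V_A I_A + V_B I_B + V_C I_C = 25.935×2.38 + 38.692×5.31 + 27.196×0.601 = 61.724 + 205.45 + 16.345 = 283.52 W.
Ideal ⇒ P_in = P_out, so I_in = P_out/V_in = 283.52/120 = 2.36 A.

I_in ≈ 2.36 A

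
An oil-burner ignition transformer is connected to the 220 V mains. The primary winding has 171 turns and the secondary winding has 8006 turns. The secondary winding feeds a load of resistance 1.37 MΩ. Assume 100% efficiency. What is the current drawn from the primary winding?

I_p ≈ 0.352 A

V_s = V_p × N_s/N_p = 220 × 8006/171 = 10300 V.
I_s = V_s/R = 10300/(1.37×10^6) = 0.0075183 A.
For an ideal transformer I_p N_p = I_s N_s, so I_p = 0.0075183 × 8006/171 = 0.352 A.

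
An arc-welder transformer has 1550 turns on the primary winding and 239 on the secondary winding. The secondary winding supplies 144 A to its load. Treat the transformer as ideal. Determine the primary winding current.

For an ideal transformer I_p/I_s = N_s/N_p, so I_p = 144 × 239/1550 = 22.2 A.

I_p ≈ 22.2 A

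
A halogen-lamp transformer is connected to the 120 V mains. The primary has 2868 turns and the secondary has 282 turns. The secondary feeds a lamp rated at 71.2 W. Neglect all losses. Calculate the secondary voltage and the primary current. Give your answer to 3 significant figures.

V_s ≈ 11.8 V, I_p ≈ 0.593 A

V_s = V_p × N_s/N_p = 120 × 282/2868 = 11.799 V.
I_s = P/V_s = 71.2/11.799 = 6.0343 A.
I_p = I_s × N_s/N_p = 6.0343 × 282/2868 = 0.593 A.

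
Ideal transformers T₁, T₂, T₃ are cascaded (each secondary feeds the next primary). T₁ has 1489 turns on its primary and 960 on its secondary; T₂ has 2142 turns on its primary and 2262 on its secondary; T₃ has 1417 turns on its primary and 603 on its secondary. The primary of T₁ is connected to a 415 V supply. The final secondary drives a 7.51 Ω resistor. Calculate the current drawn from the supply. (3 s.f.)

Secondary of T₁: V = 415.00 × 960/1489 = 267.56 V.
Secondary of T₂: V = 267.56 × 2262/2142 = 282.55 V.
Secondary of T₃: V = 282.55 × 603/1417 = 120.24 V.
I_load = 120.24/7.51 = 16.011 A, so P_out = 120.24 × 16.011 = 1925.1 W.
All ideal ⇒ P_in = P_out, so I_supply = 1925.1/415 = 4.64 A.

I_supply ≈ 4.64 A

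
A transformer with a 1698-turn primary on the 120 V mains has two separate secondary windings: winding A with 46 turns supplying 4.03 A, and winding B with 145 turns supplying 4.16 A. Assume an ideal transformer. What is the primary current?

V_A = 120 × 46/1698 = 3.2509 V; V_B = 120 × 145/1698 = 10.247 V.
P_out = V_A I_A + V_B I_B = 3.2509×4.03 + 10.247×4.16 = 13.101 + 42.629 = 55.730 W.
Ideal ⇒ P_in = P_out, so I_p = P_out/V_p = 55.730/120 = 0.464 A.

I_p ≈ 0.464 A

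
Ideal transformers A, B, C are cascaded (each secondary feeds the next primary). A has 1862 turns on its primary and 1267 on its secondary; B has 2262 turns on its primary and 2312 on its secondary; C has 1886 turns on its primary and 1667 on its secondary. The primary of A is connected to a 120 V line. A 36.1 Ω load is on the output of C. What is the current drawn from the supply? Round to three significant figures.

After A: V = 120.00 × 1267/1862 = 81.654 V.
After B: V = 81.654 × 2312/2262 = 83.459 V.
After C: V = 83.459 × 1667/1886 = 73.768 V.
I_load = 73.768/36.1 = 2.0434 A, so P_out = 73.768 × 2.0434 = 150.74 W.
All ideal ⇒ P_in = P_out, so I_supply = 150.74/120 = 1.26 A.

I_supply ≈ 1.26 A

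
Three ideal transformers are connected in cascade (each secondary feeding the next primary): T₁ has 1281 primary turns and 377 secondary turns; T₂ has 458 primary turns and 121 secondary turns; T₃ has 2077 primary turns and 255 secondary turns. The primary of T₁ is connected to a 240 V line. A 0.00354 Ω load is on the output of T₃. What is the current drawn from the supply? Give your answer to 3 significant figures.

I_supply ≈ 6.18 A

After T₁: V = 240.00 × 377/1281 = 70.632 V.
After T₂: V = 70.632 × 121/458 = 18.661 V.
After T₃: V = 18.661 × 255/2077 = 2.2910 V.
I_load = 2.2910/0.00354 = 647.18 A, so P_out = 2.2910 × 647.18 = 1482.7 W.
All ideal ⇒ P_in = P_out, so I_supply = 1482.7/240 = 6.18 A.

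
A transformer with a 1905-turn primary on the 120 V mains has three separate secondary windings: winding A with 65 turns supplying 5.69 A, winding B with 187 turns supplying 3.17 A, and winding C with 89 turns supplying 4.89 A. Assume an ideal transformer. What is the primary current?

I_p ≈ 0.734 A

V_A = 120 × 65/1905 = 4.0945 V; V_B = 120 × 187/1905 = 11.780 V; V_C = 120 × 89/1905 = 5.6063 V.
P_out = V_A I_A + V_B I_B + V_C I_C = 4.0945×5.69 + 11.780×3.17 + 5.6063×4.89 = 23.298 + 37.341 + 27.415 = 88.054 W.
Ideal ⇒ P_in = P_out, so I_p = P_out/V_p = 88.054/120 = 0.734 A.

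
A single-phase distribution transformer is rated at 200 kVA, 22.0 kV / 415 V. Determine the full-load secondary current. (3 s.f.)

I_s ≈ 482 A

I_s = S/V_s = 200000/415 = 482 A.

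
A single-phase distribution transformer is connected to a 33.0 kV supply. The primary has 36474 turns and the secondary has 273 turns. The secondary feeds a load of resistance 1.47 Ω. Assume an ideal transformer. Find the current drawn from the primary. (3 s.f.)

V_s = V_p × N_s/N_p = 33000 × 273/36474 = 247.00 V.
I_s = V_s/R = 247.00/1.47 = 168.03 A.
For an ideal transformer I_p N_p = I_s N_s, so I_p = 168.03 × 273/36474 = 1.26 A.

I_p ≈ 1.26 A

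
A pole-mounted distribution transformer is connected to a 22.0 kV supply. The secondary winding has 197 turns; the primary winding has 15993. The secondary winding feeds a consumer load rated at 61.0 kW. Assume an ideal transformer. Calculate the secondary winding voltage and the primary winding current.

V_s = V_p × N_s/N_p = 22000 × 197/15993 = 270.99 V.
I_s = P/V_s = 61000/270.99 = 225.10 A.
I_p = I_s × N_s/N_p = 225.10 × 197/15993 = 2.77 A.

V_s ≈ 271 V, I_p ≈ 2.77 A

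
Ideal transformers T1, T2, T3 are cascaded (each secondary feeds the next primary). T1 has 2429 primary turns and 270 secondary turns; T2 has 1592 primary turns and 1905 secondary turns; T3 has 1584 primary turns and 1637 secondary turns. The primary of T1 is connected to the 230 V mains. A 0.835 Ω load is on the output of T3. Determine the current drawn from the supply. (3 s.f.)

After T1: V = 230.00 × 270/2429 = 25.566 V.
After T2: V = 25.566 × 1905/1592 = 30.593 V.
After T3: V = 30.593 × 1637/1584 = 31.616 V.
I_load = 31.616/0.835 = 37.864 A, so P_out = 31.616 × 37.864 = 1197.1 W.
All ideal ⇒ P_in = P_out, so I_supply = 1197.1/230 = 5.20 A.

I_supply ≈ 5.20 A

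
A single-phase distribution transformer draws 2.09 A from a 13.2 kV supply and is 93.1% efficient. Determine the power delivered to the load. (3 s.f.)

P_out ≈ 25700 W

P_in = V_in I_in = 13200 × 2.09 = 27588 W.
P_out = η P_in = 0.931 × 27588 = 25700 W.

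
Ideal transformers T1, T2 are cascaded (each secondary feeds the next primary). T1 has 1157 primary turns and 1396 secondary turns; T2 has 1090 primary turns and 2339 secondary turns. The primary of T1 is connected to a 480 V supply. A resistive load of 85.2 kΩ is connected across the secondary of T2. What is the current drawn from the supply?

I_supply ≈ 0.0378 A

After T1: V = 480.00 × 1396/1157 = 579.15 V.
After T2: V = 579.15 × 2339/1090 = 1242.8 V.
I_load = 1242.8/85200 = 0.014587 A, so P_out = 1242.8 × 0.014587 = 18.128 W.
All ideal ⇒ P_in = P_out, so I_supply = 18.128/480 = 0.0378 A.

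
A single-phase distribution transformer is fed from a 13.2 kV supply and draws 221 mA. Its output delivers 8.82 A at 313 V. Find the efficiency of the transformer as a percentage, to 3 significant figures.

P_in = 13200 × 0.221 = 2917.20 W.
P_out = 313 × 8.82 = 2760.66 W.
η = P_out/P_in = 2760.66/2917.20 = 0.946.

η ≈ 94.6%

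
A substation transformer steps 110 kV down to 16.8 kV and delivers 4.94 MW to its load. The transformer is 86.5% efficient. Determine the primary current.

P_in = P_out/η = 4.94×10^6/0.865 = 5.7110×10^6 W.
I_p = P_in/V_p = 5.7110×10^6/110000 = 51.9 A.

I_p ≈ 51.9 A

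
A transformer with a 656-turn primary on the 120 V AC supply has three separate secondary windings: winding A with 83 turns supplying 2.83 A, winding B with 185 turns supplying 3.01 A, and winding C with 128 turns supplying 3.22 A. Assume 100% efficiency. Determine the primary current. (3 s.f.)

I_p ≈ 1.84 A

V_A = 120 × 83/656 = 15.183 V; V_B = 120 × 185/656 = 33.841 V; V_C = 120 × 128/656 = 23.415 V.
P_out = V_A I_A + V_B I_B + V_C I_C = 15.183×2.83 + 33.841×3.01 + 23.415×3.22 = 42.968 + 101.86 + 75.395 = 220.23 W.
Ideal ⇒ P_in = P_out, so I_p = P_out/V_p = 220.23/120 = 1.84 A.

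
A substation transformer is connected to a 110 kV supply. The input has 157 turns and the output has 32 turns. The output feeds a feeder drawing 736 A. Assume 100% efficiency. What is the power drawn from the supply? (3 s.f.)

P ≈ 1.65×10^7 W

I_in = I_out × N_out/N_in = 736 × 32/157 = 150.01 A.
P = V_in I_in = 110000 × 150.01 = 1.65×10^7 W.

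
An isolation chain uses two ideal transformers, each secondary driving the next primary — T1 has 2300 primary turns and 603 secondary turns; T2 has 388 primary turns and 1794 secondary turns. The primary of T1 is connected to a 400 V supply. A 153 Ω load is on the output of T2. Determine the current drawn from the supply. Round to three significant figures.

I_supply ≈ 3.84 A

After T1: V = 400.00 × 603/2300 = 104.87 V.
After T2: V = 104.87 × 1794/388 = 484.89 V.
I_load = 484.89/153 = 3.1692 A, so P_out = 484.89 × 3.1692 = 1536.7 W.
All ideal ⇒ P_in = P_out, so I_supply = 1536.7/400 = 3.84 A.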